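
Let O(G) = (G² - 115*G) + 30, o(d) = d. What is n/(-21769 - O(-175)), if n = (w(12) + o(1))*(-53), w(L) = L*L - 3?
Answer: 7526/72549 ≈ 0.10374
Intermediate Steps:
w(L) = -3 + L² (w(L) = L² - 3 = -3 + L²)
O(G) = 30 + G² - 115*G
n = -7526 (n = ((-3 + 12²) + 1)*(-53) = ((-3 + 144) + 1)*(-53) = (141 + 1)*(-53) = 142*(-53) = -7526)
n/(-21769 - O(-175)) = -7526/(-21769 - (30 + (-175)² - 115*(-175))) = -7526/(-21769 - (30 + 30625 + 20125)) = -7526/(-21769 - 1*50780) = -7526/(-21769 - 50780) = -7526/(-72549) = -7526*(-1/72549) = 7526/72549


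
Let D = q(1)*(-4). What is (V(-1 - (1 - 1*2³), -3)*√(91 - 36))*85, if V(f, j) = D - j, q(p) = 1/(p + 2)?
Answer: 425*√55/3 ≈ 1050.6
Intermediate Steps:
q(p) = 1/(2 + p)
D = -4/3 (D = -4/(2 + 1) = -4/3 ≈ -1.3333)
V(f, j) = -4/3 - j
(V(-1 - (1 - 1*2³), -3)*√(91 - 36))*85 = ((-4/3 - 1*(-3))*√(91 - 36))*85 = ((-4/3 + 3)*√55)*85 = (5*√55/3)*85 = 425*√55/3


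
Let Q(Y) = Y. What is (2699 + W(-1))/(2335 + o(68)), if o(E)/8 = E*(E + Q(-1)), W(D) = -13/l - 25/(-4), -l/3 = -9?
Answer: 292115/4188564 ≈ 0.069741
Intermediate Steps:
l = 27 (l = -3*(-9) = 27)
W(D) = 623/108 (W(D) = -13/27 - 25/(-4) = -13*1/27 - 25*(-¼) = -13/27 + 25/4 = 623/108)
o(E) = 8*E*(-1 + E) (o(E) = 8*(E*(E - 1)) = 8*(E*(-1 + E)) = 8*E*(-1 + E))
(2699 + W(-1))/(2335 + o(68)) = (2699 + 623/108)/(2335 + 8*68*(-1 + 68)) = 292115/(108*(2335 + 8*68*67)) = 292115/(108*(2335 + 36448)) = (292115/108)/38783 = (292115/108)*(1/38783) = 292115/4188564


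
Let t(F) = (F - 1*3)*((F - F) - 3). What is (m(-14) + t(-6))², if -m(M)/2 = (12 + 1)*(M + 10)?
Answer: 17161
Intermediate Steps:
t(F) = 9 - 3*F (t(F) = (F - 3)*(0 - 3) = (-3 + F)*(-3) = 9 - 3*F)
m(M) = -260 - 26*M (m(M) = -2*(12 + 1)*(M + 10) = -26*(10 + M) = -2*(130 + 13*M) = -260 - 26*M)
(m(-14) + t(-6))² = ((-260 - 26*(-14)) + (9 - 3*(-6)))² = ((-260 + 364) + (9 + 18))² = (104 + 27)² = 131² = 17161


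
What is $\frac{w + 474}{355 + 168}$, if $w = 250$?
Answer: $\frac{724}{523} \approx 1.3843$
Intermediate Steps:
$\frac{w + 474}{355 + 168} = \frac{250 + 474}{355 + 168} = \frac{724}{523}$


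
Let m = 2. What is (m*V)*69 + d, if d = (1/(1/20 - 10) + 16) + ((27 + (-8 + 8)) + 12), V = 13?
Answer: 367931/199 ≈ 1848.9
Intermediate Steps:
d = 10925/199 (d = (1/(1/20 - 10) + 16) + ((27 + 0) + 12) = (1/(-199/20) + 16) + (27 + 12) = (-20/199 + 16) + 39 = 3164/199 + 39 = 10925/199 ≈ 54.899)
(m*V)*69 + d = (2*13)*69 + 10925/199 = 26*69 + 10925/199 = 1794 + 10925/199 = 367931/199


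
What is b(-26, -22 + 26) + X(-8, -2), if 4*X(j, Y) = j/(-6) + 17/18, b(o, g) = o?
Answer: -1831/72 ≈ -25.431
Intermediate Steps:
X(j, Y) = 17/72 - j/24 (X(j, Y) = (j/(-6) + 17/18)/4 = (j*(-⅙) + 17*(1/18))/4 = (-j/6 + 17/18)/4 = (17/18 - j/6)/4 = 17/72 - j/24)
b(-26, -22 + 26) + X(-8, -2) = -26 + (17/72 - 1/24*(-8)) = -26 + (17/72 + ⅓) = -26 + 41/72 = -1831/72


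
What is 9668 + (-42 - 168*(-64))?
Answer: 20378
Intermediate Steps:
9668 + (-42 - 168*(-64)) = 9668 + (-42 + 10752) = 9668 + 10710 = 20378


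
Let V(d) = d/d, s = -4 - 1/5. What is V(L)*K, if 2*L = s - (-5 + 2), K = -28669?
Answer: -28669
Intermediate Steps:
s = -21/5 (s = -4 - 1*⅕ = -4 - ⅕ = -21/5 ≈ -4.2000)
L = -⅗ (L = (-21/5 - (-5 + 2))/2 = (-21/5 - 1*(-3))/2 = (-21/5 + 3)/2 = (½)*(-6/5) = -⅗ ≈ -0.60000)
V(d) = 1
V(L)*K = 1*(-28669) = -28669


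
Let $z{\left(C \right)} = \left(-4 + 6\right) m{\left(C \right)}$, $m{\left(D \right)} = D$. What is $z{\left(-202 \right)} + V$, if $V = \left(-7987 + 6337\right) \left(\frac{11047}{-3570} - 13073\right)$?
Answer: $\frac{2567443059}{119} \approx 2.1575 \cdot 10^{7}$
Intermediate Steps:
$z{\left(C \right)} = 2 C$ ($z{\left(C \right)} = \left(-4 + 6\right) C = 2 C$)
$V = \frac{2567491135}{119}$ ($V = - 1650 \left(11047 \left(- \frac{1}{3570}\right) - 13073\right) = - 1650 \left(- \frac{11047}{3570} - 13073\right) = \left(-1650\right) \left(- \frac{46681657}{3570}\right) = \frac{2567491135}{119} \approx 2.1576 \cdot 10^{7}$)
$z{\left(-202 \right)} + V = 2 \left(-202\right) + \frac{2567491135}{119} = -404 + \frac{2567491135}{119} = \frac{2567443059}{119}$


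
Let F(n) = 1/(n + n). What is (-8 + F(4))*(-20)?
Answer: 315/2 ≈ 157.50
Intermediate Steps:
F(n) = 1/(2*n)
(-8 + F(4))*(-20) = (-8 + (½)/4)*(-20) = (-8 + (½)*(¼))*(-20) = (-8 + ⅛)*(-20) = -63/8*(-20) = 315/2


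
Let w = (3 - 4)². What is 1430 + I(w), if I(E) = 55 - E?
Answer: 1484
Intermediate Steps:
w = 1 (w = (-1)² = 1)
1430 + I(w) = 1430 + (55 - 1*1) = 1430 + (55 - 1) = 1430 + 54 = 1484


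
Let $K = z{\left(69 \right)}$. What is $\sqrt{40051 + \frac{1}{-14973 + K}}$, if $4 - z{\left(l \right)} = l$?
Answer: $\frac{\sqrt{9057190958606}}{15038} \approx 200.13$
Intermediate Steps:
$z{\left(l \right)} = 4 - l$
$K = -65$ ($K = 4 - 69 = -65$)
$\sqrt{40051 + \frac{1}{-14973 + K}} = \sqrt{40051 + \frac{1}{-14973 - 65}} = \sqrt{40051 + \frac{1}{-15038}} = \sqrt{40051 - \frac{1}{15038}} = \sqrt{\frac{602286937}{15038}} = \frac{\sqrt{9057190958606}}{15038}$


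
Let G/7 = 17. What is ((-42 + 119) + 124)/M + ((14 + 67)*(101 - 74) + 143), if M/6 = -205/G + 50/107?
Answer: 73636989/31970 ≈ 2303.3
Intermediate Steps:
G = 119 (G = 7*17 = 119)
M = -95910/12733 (M = 6*(-205/119 + 50/107) = 6*(-15985/12733) = -95910/12733 ≈ -7.5324)
((-42 + 119) + 124)/M + ((14 + 67)*(101 - 74) + 143) = ((-42 + 119) + 124)/(-95910/12733) + ((14 + 67)*(101 - 74) + 143) = (77 + 124)*(-12733/95910) + (81*27 + 143) = 201*(-12733/95910) + (2187 + 143) = -853111/31970 + 2330 = 73636989/31970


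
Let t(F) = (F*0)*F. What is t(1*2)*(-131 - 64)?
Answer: 0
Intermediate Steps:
t(F) = 0 (t(F) = 0*F = 0)
t(1*2)*(-131 - 64) = 0*(-131 - 64) = 0*(-195) = 0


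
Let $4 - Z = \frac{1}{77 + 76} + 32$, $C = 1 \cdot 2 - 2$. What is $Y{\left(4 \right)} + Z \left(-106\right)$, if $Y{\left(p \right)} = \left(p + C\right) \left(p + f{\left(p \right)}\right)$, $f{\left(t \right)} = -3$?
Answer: $\frac{454822}{153} \approx 2972.7$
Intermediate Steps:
$C = 0$ ($C = 2 - 2 = 0$)
$Y{\left(p \right)} = p \left(-3 + p\right)$ ($Y{\left(p \right)} = \left(p + 0\right) \left(p - 3\right) = p \left(-3 + p\right)$)
$Z = - \frac{4285}{153}$ ($Z = 4 - \left(\frac{1}{77 + 76} + 32\right) = 4 - \left(\frac{1}{153} + 32\right) = 4 - \frac{4897}{153} = - \frac{4285}{153} \approx -28.007$)
$Y{\left(4 \right)} + Z \left(-106\right) = 4 \left(-3 + 4\right) - - \frac{454210}{153} = 4 \cdot 1 + \frac{454210}{153} = 4 + \frac{454210}{153} = \frac{454822}{153}$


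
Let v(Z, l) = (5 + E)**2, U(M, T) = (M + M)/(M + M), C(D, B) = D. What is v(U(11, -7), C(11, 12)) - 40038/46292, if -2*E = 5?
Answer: 249287/46292 ≈ 5.3851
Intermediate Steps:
E = -5/2 (E = -1/2*5 = -5/2 ≈ -2.5000)
U(M, T) = 1 (U(M, T) = (2*M)/((2*M)) = (2*M)*(1/(2*M)) = 1)
v(Z, l) = 25/4 (v(Z, l) = (5 - 5/2)**2 = (5/2)**2 = 25/4)
v(U(11, -7), C(11, 12)) - 40038/46292 = 25/4 - 40038/46292 = 25/4 - 1*20019/23146 = 25/4 - 20019/23146 = 249287/46292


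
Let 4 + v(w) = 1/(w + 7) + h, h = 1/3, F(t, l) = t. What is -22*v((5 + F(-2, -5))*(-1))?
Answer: 451/6 ≈ 75.167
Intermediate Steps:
h = ⅓ (h = 1*(⅓) = ⅓ ≈ 0.33333)
v(w) = -11/3 + 1/(7 + w) (v(w) = -4 + (1/(w + 7) + ⅓) = -4 + (1/(7 + w) + ⅓) = -4 + (⅓ + 1/(7 + w)) = -11/3 + 1/(7 + w))
-22*v((5 + F(-2, -5))*(-1)) = -22*(-74 - 11*(5 - 2)*(-1))/(3*(7 + (5 - 2)*(-1))) = -22*(-74 - 33*(-1))/(3*(7 + 3*(-1))) = -22*(-74 - 11*(-3))/(3*(7 - 3)) = -22*(-74 + 33)/(3*4) = -22*(-41)/(3*4) = -22*(-41/12) = 451/6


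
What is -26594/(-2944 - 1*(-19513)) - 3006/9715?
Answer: -308167124/160967835 ≈ -1.9145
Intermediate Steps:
-26594/(-2944 - 1*(-19513)) - 3006/9715 = -26594/(-2944 + 19513) - 3006*1/9715 = -26594/16569 - 3006/9715 = -308167124/160967835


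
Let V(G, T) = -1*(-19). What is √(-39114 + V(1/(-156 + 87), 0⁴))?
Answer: I*√39095 ≈ 197.72*I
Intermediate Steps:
V(G, T) = 19
√(-39114 + V(1/(-156 + 87), 0⁴)) = √(-39114 + 19) = √(-39095) = I*√39095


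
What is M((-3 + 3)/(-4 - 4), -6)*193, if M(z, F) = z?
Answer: 0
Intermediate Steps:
M((-3 + 3)/(-4 - 4), -6)*193 = ((-3 + 3)/(-4 - 4))*193 = (0/(-8))*193 = (0*(-1/8))*193 = 0*193 = 0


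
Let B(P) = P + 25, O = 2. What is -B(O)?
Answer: -27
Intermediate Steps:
B(P) = 25 + P
-B(O) = -(25 + 2) = -1*27 = -27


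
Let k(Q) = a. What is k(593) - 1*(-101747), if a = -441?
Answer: 101306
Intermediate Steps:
k(Q) = -441
k(593) - 1*(-101747) = -441 - 1*(-101747) = -441 + 101747 = 101306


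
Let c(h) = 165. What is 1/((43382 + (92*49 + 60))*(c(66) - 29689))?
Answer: -1/1415675800 ≈ -7.0638e-10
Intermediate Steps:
1/((43382 + (92*49 + 60))*(c(66) - 29689)) = 1/((43382 + (92*49 + 60))*(165 - 29689)) = 1/((43382 + (4508 + 60))*(-29524)) = 1/((43382 + 4568)*(-29524)) = 1/(47950*(-29524)) = 1/(-1415675800) = -1/1415675800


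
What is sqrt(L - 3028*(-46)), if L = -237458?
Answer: I*sqrt(98170) ≈ 313.32*I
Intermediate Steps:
sqrt(L - 3028*(-46)) = sqrt(-237458 - 3028*(-46)) = sqrt(-237458 + 139288) = sqrt(-98170) = I*sqrt(98170)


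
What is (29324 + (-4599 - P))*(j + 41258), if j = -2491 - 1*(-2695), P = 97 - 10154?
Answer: 1442131284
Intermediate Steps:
P = -10057
j = 204 (j = -2491 + 2695 = 204)
(29324 + (-4599 - P))*(j + 41258) = (29324 + (-4599 - 1*(-10057)))*(204 + 41258) = (29324 + (-4599 + 10057))*41462 = (29324 + 5458)*41462 = 34782*41462 = 1442131284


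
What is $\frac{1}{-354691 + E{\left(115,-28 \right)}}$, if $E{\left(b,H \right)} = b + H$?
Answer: $- \frac{1}{354604} \approx -2.82 \cdot 10^{-6}$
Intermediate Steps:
$E{\left(b,H \right)} = H + b$
$\frac{1}{-354691 + E{\left(115,-28 \right)}} = \frac{1}{-354691 + \left(-28 + 115\right)} = \frac{1}{-354691 + 87} = \frac{1}{-354604} = - \frac{1}{354604}$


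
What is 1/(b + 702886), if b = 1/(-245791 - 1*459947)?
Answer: 705738/496053359867 ≈ 1.4227e-6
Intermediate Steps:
b = -1/705738 (b = 1/(-245791 - 459947) = 1/(-705738) = -1/705738 ≈ -1.4170e-6)
1/(b + 702886) = 1/(-1/705738 + 702886) = 1/(496053359867/705738) = 705738/496053359867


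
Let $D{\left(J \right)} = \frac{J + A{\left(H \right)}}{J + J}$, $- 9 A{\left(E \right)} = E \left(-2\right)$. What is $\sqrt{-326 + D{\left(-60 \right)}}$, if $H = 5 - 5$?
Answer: $\frac{i \sqrt{1302}}{2} \approx 18.042 i$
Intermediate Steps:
$H = 0$ ($H = 5 - 5 = 0$)
$A{\left(E \right)} = \frac{2 E}{9}$ ($A{\left(E \right)} = - \frac{E \left(-2\right)}{9} = - \frac{\left(-2\right) E}{9} = \frac{2 E}{9}$)
$D{\left(J \right)} = \frac{1}{2}$ ($D{\left(J \right)} = \frac{J + \frac{2}{9} \cdot 0}{J + J} = \frac{J + 0}{2 J} = J \frac{1}{2 J} = \frac{1}{2}$)
$\sqrt{-326 + D{\left(-60 \right)}} = \sqrt{-326 + \frac{1}{2}} = \sqrt{- \frac{651}{2}} = \frac{i \sqrt{1302}}{2}$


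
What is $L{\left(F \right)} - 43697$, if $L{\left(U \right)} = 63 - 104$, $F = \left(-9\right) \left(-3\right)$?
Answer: $-43738$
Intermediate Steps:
$F = 27$
$L{\left(U \right)} = -41$ ($L{\left(U \right)} = 63 - 104 = -41$)
$L{\left(F \right)} - 43697 = -41 - 43697 = -43738$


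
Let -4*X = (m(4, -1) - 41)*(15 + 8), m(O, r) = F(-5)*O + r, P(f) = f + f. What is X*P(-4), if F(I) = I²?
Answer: 2668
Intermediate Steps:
P(f) = 2*f
m(O, r) = r + 25*O (m(O, r) = (-5)²*O + r = 25*O + r = r + 25*O)
X = -667/2 (X = -((-1 + 25*4) - 41)*(15 + 8)/4 = -((-1 + 100) - 41)*23/4 = -(99 - 41)*23/4 = -29*23/2 = -¼*1334 = -667/2 ≈ -333.50)
X*P(-4) = -667*(-4) = -667/2*(-8) = 2668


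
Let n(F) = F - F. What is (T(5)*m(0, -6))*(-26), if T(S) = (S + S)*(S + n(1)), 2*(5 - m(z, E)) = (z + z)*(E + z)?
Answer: -6500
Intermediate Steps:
n(F) = 0
m(z, E) = 5 - z*(E + z) (m(z, E) = 5 - (z + z)*(E + z)/2 = 5 - 2*z*(E + z)/2 = 5 - z*(E + z))
T(S) = 2*S**2 (T(S) = (S + S)*(S + 0) = (2*S)*S = 2*S**2)
(T(5)*m(0, -6))*(-26) = ((2*5**2)*(5 - 1*0**2 - 1*(-6)*0))*(-26) = ((2*25)*(5 - 1*0 + 0))*(-26) = (50*(5 + 0 + 0))*(-26) = (50*5)*(-26) = 250*(-26) = -6500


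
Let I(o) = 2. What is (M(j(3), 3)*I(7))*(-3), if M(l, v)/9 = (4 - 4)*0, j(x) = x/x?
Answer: 0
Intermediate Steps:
j(x) = 1
M(l, v) = 0 (M(l, v) = 9*((4 - 4)*0) = 9*(0*0) = 9*0 = 0)
(M(j(3), 3)*I(7))*(-3) = (0*2)*(-3) = 0*(-3) = 0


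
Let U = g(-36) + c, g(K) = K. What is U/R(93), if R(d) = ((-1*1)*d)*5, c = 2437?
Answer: -2401/465 ≈ -5.1634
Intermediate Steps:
R(d) = -5*d (R(d) = -d*5 = -5*d)
U = 2401 (U = -36 + 2437 = 2401)
U/R(93) = 2401/((-5*93)) = 2401/(-465) = 2401*(-1/465) = -2401/465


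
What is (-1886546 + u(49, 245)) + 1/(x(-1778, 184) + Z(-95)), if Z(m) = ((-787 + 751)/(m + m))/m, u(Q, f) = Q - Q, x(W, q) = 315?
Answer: -5363180492897/2842857 ≈ -1.8865e+6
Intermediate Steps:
u(Q, f) = 0
Z(m) = -18/m² (Z(m) = (-36*1/(2*m))/m = (-18/m)/m = -18/m²)
(-1886546 + u(49, 245)) + 1/(x(-1778, 184) + Z(-95)) = (-1886546 + 0) + 1/(315 - 18/(-95)²) = -1886546 + 1/(315 - 18*1/9025) = -1886546 + 1/(315 - 18/9025) = -1886546 + 1/(2842857/9025) = -1886546 + 9025/2842857 = -5363180492897/2842857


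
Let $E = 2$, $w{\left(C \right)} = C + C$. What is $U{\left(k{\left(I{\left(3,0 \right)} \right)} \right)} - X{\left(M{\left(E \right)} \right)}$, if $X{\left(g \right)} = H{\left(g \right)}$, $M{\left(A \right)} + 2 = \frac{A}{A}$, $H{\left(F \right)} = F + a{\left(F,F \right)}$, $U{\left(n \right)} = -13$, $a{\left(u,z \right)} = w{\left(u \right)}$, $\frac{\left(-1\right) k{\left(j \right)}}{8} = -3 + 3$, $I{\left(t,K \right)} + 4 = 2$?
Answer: $-10$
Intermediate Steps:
$I{\left(t,K \right)} = -2$ ($I{\left(t,K \right)} = -4 + 2 = -2$)
$w{\left(C \right)} = 2 C$
$k{\left(j \right)} = 0$ ($k{\left(j \right)} = - 8 \left(-3 + 3\right) = \left(-8\right) 0 = 0$)
$a{\left(u,z \right)} = 2 u$
$H{\left(F \right)} = 3 F$ ($H{\left(F \right)} = F + 2 F = 3 F$)
$M{\left(A \right)} = -1$ ($M{\left(A \right)} = -2 + \frac{A}{A} = -2 + 1 = -1$)
$X{\left(g \right)} = 3 g$
$U{\left(k{\left(I{\left(3,0 \right)} \right)} \right)} - X{\left(M{\left(E \right)} \right)} = -13 - 3 \left(-1\right) = -13 - -3 = -13 + 3 = -10$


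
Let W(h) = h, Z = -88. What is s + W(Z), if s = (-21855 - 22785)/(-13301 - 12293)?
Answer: -1103816/12797 ≈ -86.256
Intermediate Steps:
s = 22320/12797 (s = -44640/(-25594) = -44640*(-1/25594) = 22320/12797 ≈ 1.7442)
s + W(Z) = 22320/12797 - 88 = -1103816/12797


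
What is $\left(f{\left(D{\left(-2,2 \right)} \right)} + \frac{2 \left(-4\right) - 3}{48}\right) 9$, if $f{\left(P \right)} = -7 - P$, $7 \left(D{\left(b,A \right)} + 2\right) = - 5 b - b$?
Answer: $- \frac{6999}{112} \approx -62.491$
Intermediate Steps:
$D{\left(b,A \right)} = -2 - \frac{6 b}{7}$ ($D{\left(b,A \right)} = -2 + \frac{- 5 b - b}{7} = -2 + \frac{\left(-6\right) b}{7} = -2 - \frac{6 b}{7}$)
$\left(f{\left(D{\left(-2,2 \right)} \right)} + \frac{2 \left(-4\right) - 3}{48}\right) 9 = \left(\left(-7 - \left(-2 - - \frac{12}{7}\right)\right) + \frac{2 \left(-4\right) - 3}{48}\right) 9 = \left(\left(-7 - \left(-2 + \frac{12}{7}\right)\right) + \left(-8 - 3\right) \frac{1}{48}\right) 9 = \left(\left(-7 - - \frac{2}{7}\right) - \frac{11}{48}\right) 9 = \left(\left(-7 + \frac{2}{7}\right) - \frac{11}{48}\right) 9 = \left(- \frac{47}{7} - \frac{11}{48}\right) 9 = \left(- \frac{2333}{336}\right) 9 = - \frac{6999}{112}$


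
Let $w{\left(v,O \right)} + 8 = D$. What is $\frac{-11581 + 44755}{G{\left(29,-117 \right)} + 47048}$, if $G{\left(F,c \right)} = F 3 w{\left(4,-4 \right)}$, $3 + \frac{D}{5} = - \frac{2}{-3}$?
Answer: $\frac{33174}{45337} \approx 0.73172$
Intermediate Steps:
$D = - \frac{35}{3}$ ($D = -15 + 5 \left(- \frac{2}{-3}\right) = -15 + 5 \left(\left(-2\right) \left(- \frac{1}{3}\right)\right) = -15 + 5 \cdot \frac{2}{3} = -15 + \frac{10}{3} = - \frac{35}{3} \approx -11.667$)
$w{\left(v,O \right)} = - \frac{59}{3}$ ($w{\left(v,O \right)} = -8 - \frac{35}{3} = - \frac{59}{3}$)
$G{\left(F,c \right)} = - 59 F$ ($G{\left(F,c \right)} = F 3 \left(- \frac{59}{3}\right) = 3 F \left(- \frac{59}{3}\right) = - 59 F$)
$\frac{-11581 + 44755}{G{\left(29,-117 \right)} + 47048} = \frac{-11581 + 44755}{\left(-59\right) 29 + 47048} = \frac{33174}{-1711 + 47048} = \frac{33174}{45337}$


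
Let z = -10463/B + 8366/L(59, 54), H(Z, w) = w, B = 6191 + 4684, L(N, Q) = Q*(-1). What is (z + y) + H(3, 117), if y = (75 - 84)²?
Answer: 4121708/97875 ≈ 42.112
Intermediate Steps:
L(N, Q) = -Q
B = 10875
y = 81 (y = (-9)² = 81)
z = -15257542/97875 (z = -10463/10875 + 8366/((-1*54)) = -10463*1/10875 + 8366/(-54) = -10463/10875 + 8366*(-1/54) = -10463/10875 - 4183/27 = -15257542/97875 ≈ -155.89)
(z + y) + H(3, 117) = (-15257542/97875 + 81) + 117 = -7329667/97875 + 117 = 4121708/97875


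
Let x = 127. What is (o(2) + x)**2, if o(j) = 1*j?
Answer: 16641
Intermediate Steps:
o(j) = j
(o(2) + x)**2 = (2 + 127)**2 = 129**2 = 16641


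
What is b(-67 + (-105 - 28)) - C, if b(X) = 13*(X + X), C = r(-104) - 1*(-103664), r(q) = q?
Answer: -108760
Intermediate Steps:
C = 103560 (C = -104 - 1*(-103664) = -104 + 103664 = 103560)
b(X) = 26*X (b(X) = 13*(2*X) = 26*X)
b(-67 + (-105 - 28)) - C = 26*(-67 + (-105 - 28)) - 1*103560 = 26*(-67 - 133) - 103560 = 26*(-200) - 103560 = -5200 - 103560 = -108760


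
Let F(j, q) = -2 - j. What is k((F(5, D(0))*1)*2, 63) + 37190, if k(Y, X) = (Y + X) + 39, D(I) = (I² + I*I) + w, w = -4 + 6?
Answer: 37278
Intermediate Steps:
w = 2
D(I) = 2 + 2*I² (D(I) = (I² + I*I) + 2 = (I² + I²) + 2 = 2*I² + 2 = 2 + 2*I²)
k(Y, X) = 39 + X + Y (k(Y, X) = (X + Y) + 39 = 39 + X + Y)
k((F(5, D(0))*1)*2, 63) + 37190 = (39 + 63 + ((-2 - 1*5)*1)*2) + 37190 = (39 + 63 + ((-2 - 5)*1)*2) + 37190 = (39 + 63 - 7*1*2) + 37190 = (39 + 63 - 7*2) + 37190 = (39 + 63 - 14) + 37190 = 88 + 37190 = 37278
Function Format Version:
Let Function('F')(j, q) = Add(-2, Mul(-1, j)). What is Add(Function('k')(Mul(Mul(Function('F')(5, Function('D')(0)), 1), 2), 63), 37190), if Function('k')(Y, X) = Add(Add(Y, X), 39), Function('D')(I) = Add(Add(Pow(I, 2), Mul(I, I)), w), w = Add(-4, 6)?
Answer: 37278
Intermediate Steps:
w = 2
Function('D')(I) = Add(2, Mul(2, Pow(I, 2))) (Function('D')(I) = Add(Add(Pow(I, 2), Mul(I, I)), 2) = Add(Add(Pow(I, 2), Pow(I, 2)), 2) = Add(Mul(2, Pow(I, 2)), 2) = Add(2, Mul(2, Pow(I, 2))))
Function('k')(Y, X) = Add(39, X, Y) (Function('k')(Y, X) = Add(Add(X, Y), 39) = Add(39, X, Y))
Add(Function('k')(Mul(Mul(Function('F')(5, Function('D')(0)), 1), 2), 63), 37190) = Add(Add(39, 63, Mul(Mul(Add(-2, Mul(-1, 5)), 1), 2)), 37190) = Add(Add(39, 63, Mul(Mul(Add(-2, -5), 1), 2)), 37190) = Add(Add(39, 63, Mul(Mul(-7, 1), 2)), 37190) = Add(Add(39, 63, Mul(-7, 2)), 37190) = Add(Add(39, 63, -14), 37190) = Add(88, 37190) = 37278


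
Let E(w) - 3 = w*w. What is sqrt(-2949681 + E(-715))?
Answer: I*sqrt(2438453) ≈ 1561.6*I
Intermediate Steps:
E(w) = 3 + w**2 (E(w) = 3 + w*w = 3 + w**2)
sqrt(-2949681 + E(-715)) = sqrt(-2949681 + (3 + (-715)**2)) = sqrt(-2949681 + (3 + 511225)) = sqrt(-2949681 + 511228) = sqrt(-2438453) = I*sqrt(2438453)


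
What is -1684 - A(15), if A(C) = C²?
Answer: -1909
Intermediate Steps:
-1684 - A(15) = -1684 - 1*15² = -1684 - 1*225 = -1684 - 225 = -1909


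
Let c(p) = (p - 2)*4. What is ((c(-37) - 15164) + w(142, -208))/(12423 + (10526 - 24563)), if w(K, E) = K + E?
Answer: 7693/807 ≈ 9.5328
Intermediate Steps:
c(p) = -8 + 4*p (c(p) = (-2 + p)*4 = -8 + 4*p)
w(K, E) = E + K
((c(-37) - 15164) + w(142, -208))/(12423 + (10526 - 24563)) = (((-8 + 4*(-37)) - 15164) + (-208 + 142))/(12423 + (10526 - 24563)) = (((-8 - 148) - 15164) - 66)/(12423 - 14037) = ((-156 - 15164) - 66)/(-1614) = (-15320 - 66)*(-1/1614) = -15386*(-1/1614) = 7693/807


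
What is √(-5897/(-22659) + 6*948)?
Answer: 11*√24136570731/22659 ≈ 75.421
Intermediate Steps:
√(-5897/(-22659) + 6*948) = √(-5897*(-1/22659) + 5688) = √(5897/22659 + 5688) = √(128890289/22659) = 11*√24136570731/22659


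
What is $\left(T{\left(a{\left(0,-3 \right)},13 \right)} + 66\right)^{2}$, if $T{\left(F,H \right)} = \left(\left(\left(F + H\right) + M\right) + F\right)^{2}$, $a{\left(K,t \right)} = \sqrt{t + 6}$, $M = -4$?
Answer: $29169 + 11448 \sqrt{3} \approx 48998.0$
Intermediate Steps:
$a{\left(K,t \right)} = \sqrt{6 + t}$
$T{\left(F,H \right)} = \left(-4 + H + 2 F\right)^{2}$ ($T{\left(F,H \right)} = \left(\left(\left(F + H\right) - 4\right) + F\right)^{2} = \left(\left(-4 + F + H\right) + F\right)^{2} = \left(-4 + H + 2 F\right)^{2}$)
$\left(T{\left(a{\left(0,-3 \right)},13 \right)} + 66\right)^{2} = \left(\left(-4 + 13 + 2 \sqrt{6 - 3}\right)^{2} + 66\right)^{2} = \left(\left(-4 + 13 + 2 \sqrt{3}\right)^{2} + 66\right)^{2} = \left(\left(9 + 2 \sqrt{3}\right)^{2} + 66\right)^{2} = \left(66 + \left(9 + 2 \sqrt{3}\right)^{2}\right)^{2}$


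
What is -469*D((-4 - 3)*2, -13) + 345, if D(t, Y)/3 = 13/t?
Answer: 3303/2 ≈ 1651.5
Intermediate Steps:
D(t, Y) = 39/t (D(t, Y) = 3*(13/t) = 39/t)
-469*D((-4 - 3)*2, -13) + 345 = -18291/((-4 - 3)*2) + 345 = -18291/((-7*2)) + 345 = -18291/(-14) + 345 = -18291*(-1)/14 + 345 = -469*(-39/14) + 345 = 2613/2 + 345 = 3303/2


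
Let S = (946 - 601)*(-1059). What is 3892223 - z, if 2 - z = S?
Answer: 3526866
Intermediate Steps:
S = -365355 (S = 345*(-1059) = -365355)
z = 365357 (z = 2 - 1*(-365355) = 2 + 365355 = 365357)
3892223 - z = 3892223 - 1*365357 = 3892223 - 365357 = 3526866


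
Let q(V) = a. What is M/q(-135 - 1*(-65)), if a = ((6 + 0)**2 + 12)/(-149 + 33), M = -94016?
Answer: 681616/3 ≈ 2.2721e+5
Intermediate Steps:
a = -12/29 (a = (6**2 + 12)/(-116) = (36 + 12)*(-1/116) = 48*(-1/116) = -12/29 ≈ -0.41379)
q(V) = -12/29
M/q(-135 - 1*(-65)) = -94016/(-12/29) = -94016*(-29/12) = 681616/3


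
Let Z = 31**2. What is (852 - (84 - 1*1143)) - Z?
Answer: 950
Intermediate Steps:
Z = 961
(852 - (84 - 1*1143)) - Z = (852 - (84 - 1*1143)) - 1*961 = (852 - (84 - 1143)) - 961 = (852 - 1*(-1059)) - 961 = (852 + 1059) - 961 = 1911 - 961 = 950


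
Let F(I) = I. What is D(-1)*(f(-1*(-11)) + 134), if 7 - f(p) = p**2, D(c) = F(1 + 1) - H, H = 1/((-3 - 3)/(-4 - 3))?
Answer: 50/3 ≈ 16.667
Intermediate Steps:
H = 7/6 (H = 1/(-6/(-7)) = 1/(-6*(-1/7)) = 1/(6/7) = 7/6 ≈ 1.1667)
D(c) = 5/6 (D(c) = (1 + 1) - 1*7/6 = 2 - 7/6 = 5/6)
f(p) = 7 - p**2
D(-1)*(f(-1*(-11)) + 134) = 5*((7 - (-1*(-11))**2) + 134)/6 = 5*((7 - 1*11**2) + 134)/6 = 5*((7 - 1*121) + 134)/6 = 5*((7 - 121) + 134)/6 = 5*(-114 + 134)/6 = (5/6)*20 = 50/3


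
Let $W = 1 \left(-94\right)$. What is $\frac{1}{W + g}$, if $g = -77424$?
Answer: $- \frac{1}{77518} \approx -1.29 \cdot 10^{-5}$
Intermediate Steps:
$W = -94$
$\frac{1}{W + g} = \frac{1}{-94 - 77424} = \frac{1}{-77518} = - \frac{1}{77518}$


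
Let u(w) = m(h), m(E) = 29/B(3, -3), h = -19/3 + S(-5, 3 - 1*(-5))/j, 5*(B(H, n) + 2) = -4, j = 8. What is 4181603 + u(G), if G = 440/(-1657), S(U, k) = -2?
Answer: 58542297/14 ≈ 4.1816e+6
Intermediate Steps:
B(H, n) = -14/5 (B(H, n) = -2 + (1/5)*(-4) = -2 - 4/5 = -14/5)
G = -440/1657 (G = 440*(-1/1657) = -440/1657 ≈ -0.26554)
h = -79/12 (h = -19/3 - 2/8 = -19*1/3 - 2*1/8 = -19/3 - 1/4 = -79/12 ≈ -6.5833)
m(E) = -145/14 (m(E) = 29/(-14/5) = 29*(-5/14) = -145/14)
u(w) = -145/14
4181603 + u(G) = 4181603 - 145/14 = 58542297/14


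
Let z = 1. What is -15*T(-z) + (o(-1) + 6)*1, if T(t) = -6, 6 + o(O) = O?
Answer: 89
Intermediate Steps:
o(O) = -6 + O
-15*T(-z) + (o(-1) + 6)*1 = -15*(-6) + ((-6 - 1) + 6)*1 = 90 + (-7 + 6)*1 = 90 - 1*1 = 90 - 1 = 89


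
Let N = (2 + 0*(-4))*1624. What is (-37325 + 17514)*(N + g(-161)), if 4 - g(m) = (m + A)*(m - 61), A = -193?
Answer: 1492481496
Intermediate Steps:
g(m) = 4 - (-193 + m)*(-61 + m) (g(m) = 4 - (m - 193)*(m - 61) = 4 - (-193 + m)*(-61 + m))
N = 3248 (N = (2 + 0)*1624 = 2*1624 = 3248)
(-37325 + 17514)*(N + g(-161)) = (-37325 + 17514)*(3248 + (-11769 - 1*(-161)**2 + 254*(-161))) = -19811*(3248 + (-11769 - 1*25921 - 40894)) = -19811*(3248 + (-11769 - 25921 - 40894)) = -19811*(3248 - 78584) = -19811*(-75336) = 1492481496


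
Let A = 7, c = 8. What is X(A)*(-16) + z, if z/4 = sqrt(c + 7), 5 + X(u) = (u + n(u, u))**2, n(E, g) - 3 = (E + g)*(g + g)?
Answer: -678896 + 4*sqrt(15) ≈ -6.7888e+5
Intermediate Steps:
n(E, g) = 3 + 2*g*(E + g) (n(E, g) = 3 + (E + g)*(g + g) = 3 + (E + g)*(2*g) = 3 + 2*g*(E + g))
X(u) = -5 + (3 + u + 4*u**2)**2 (X(u) = -5 + (u + (3 + 2*u**2 + 2*u*u))**2 = -5 + (u + (3 + 2*u**2 + 2*u**2))**2 = -5 + (u + (3 + 4*u**2))**2 = -5 + (3 + u + 4*u**2)**2)
z = 4*sqrt(15) (z = 4*sqrt(8 + 7) = 4*sqrt(15) ≈ 15.492)
X(A)*(-16) + z = (-5 + (3 + 7 + 4*7**2)**2)*(-16) + 4*sqrt(15) = (-5 + (3 + 7 + 4*49)**2)*(-16) + 4*sqrt(15) = (-5 + (3 + 7 + 196)**2)*(-16) + 4*sqrt(15) = (-5 + 206**2)*(-16) + 4*sqrt(15) = (-5 + 42436)*(-16) + 4*sqrt(15) = 42431*(-16) + 4*sqrt(15) = -678896 + 4*sqrt(15)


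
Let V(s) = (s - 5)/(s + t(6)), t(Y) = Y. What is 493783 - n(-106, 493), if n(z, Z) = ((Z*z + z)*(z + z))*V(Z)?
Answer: -5170972267/499 ≈ -1.0363e+7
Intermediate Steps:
V(s) = (-5 + s)/(6 + s) (V(s) = (s - 5)/(s + 6) = (-5 + s)/(6 + s))
n(z, Z) = 2*z*(-5 + Z)*(z + Z*z)/(6 + Z) (n(z, Z) = ((Z*z + z)*(z + z))*((-5 + Z)/(6 + Z)) = ((z + Z*z)*(2*z))*((-5 + Z)/(6 + Z)) = (2*z*(z + Z*z))*((-5 + Z)/(6 + Z)) = 2*z*(-5 + Z)*(z + Z*z)/(6 + Z))
493783 - n(-106, 493) = 493783 - 2*(-106)**2*(1 + 493)*(-5 + 493)/(6 + 493) = 493783 - 2*11236*494*488/499 = 493783 - 1*5417369984/499 = 493783 - 5417369984/499 = -5170972267/499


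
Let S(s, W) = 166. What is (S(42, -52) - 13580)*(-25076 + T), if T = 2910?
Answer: 297334724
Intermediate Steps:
(S(42, -52) - 13580)*(-25076 + T) = (166 - 13580)*(-25076 + 2910) = -13414*(-22166) = 297334724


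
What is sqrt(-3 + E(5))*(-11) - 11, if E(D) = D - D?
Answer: -11 - 11*I*sqrt(3) ≈ -11.0 - 19.053*I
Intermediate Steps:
E(D) = 0
sqrt(-3 + E(5))*(-11) - 11 = sqrt(-3 + 0)*(-11) - 11 = sqrt(-3)*(-11) - 11 = (I*sqrt(3))*(-11) - 11 = -11*I*sqrt(3) - 11 = -11 - 11*I*sqrt(3)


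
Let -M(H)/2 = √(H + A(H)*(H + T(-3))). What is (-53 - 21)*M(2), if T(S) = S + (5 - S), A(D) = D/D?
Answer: 444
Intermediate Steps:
A(D) = 1
T(S) = 5
M(H) = -2*√(5 + 2*H) (M(H) = -2*√(H + 1*(H + 5)) = -2*√(H + 1*(5 + H)) = -2*√(H + (5 + H)) = -2*√(5 + 2*H))
(-53 - 21)*M(2) = (-53 - 21)*(-2*√(5 + 2*2)) = -(-148)*√(5 + 4) = -(-148)*√9 = -(-148)*3 = -74*(-6) = 444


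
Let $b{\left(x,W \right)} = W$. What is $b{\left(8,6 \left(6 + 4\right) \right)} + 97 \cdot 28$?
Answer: $2776$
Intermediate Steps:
$b{\left(8,6 \left(6 + 4\right) \right)} + 97 \cdot 28 = 6 \left(6 + 4\right) + 97 \cdot 28 = 6 \cdot 10 + 2716 = 60 + 2716 = 2776$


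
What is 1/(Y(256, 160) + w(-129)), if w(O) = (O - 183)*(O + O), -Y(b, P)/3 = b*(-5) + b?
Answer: 1/83568 ≈ 1.1966e-5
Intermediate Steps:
Y(b, P) = 12*b (Y(b, P) = -3*(b*(-5) + b) = -3*(-5*b + b) = -(-12)*b = 12*b)
w(O) = 2*O*(-183 + O) (w(O) = (-183 + O)*(2*O) = 2*O*(-183 + O))
1/(Y(256, 160) + w(-129)) = 1/(12*256 + 2*(-129)*(-183 - 129)) = 1/(3072 + 2*(-129)*(-312)) = 1/(3072 + 80496) = 1/83568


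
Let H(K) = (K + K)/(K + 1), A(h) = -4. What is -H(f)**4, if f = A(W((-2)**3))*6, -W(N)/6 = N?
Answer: -5308416/279841 ≈ -18.969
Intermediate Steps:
W(N) = -6*N
f = -24 (f = -4*6 = -24)
H(K) = 2*K/(1 + K) (H(K) = (2*K)/(1 + K) = 2*K/(1 + K))
-H(f)**4 = -(2*(-24)/(1 - 24))**4 = -(2*(-24)/(-23))**4 = -(2*(-24)*(-1/23))**4 = -(48/23)**4 = -1*5308416/279841 = -5308416/279841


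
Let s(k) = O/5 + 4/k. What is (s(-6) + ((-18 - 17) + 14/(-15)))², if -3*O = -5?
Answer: 295936/225 ≈ 1315.3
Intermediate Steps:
O = 5/3 (O = -⅓*(-5) = 5/3 ≈ 1.6667)
s(k) = ⅓ + 4/k (s(k) = (5/3)/5 + 4/k = (5/3)*(⅕) + 4/k = ⅓ + 4/k)
(s(-6) + ((-18 - 17) + 14/(-15)))² = ((⅓)*(12 - 6)/(-6) + ((-18 - 17) + 14/(-15)))² = ((⅓)*(-⅙)*6 + (-35 + 14*(-1/15)))² = (-⅓ + (-35 - 14/15))² = (-⅓ - 539/15)² = (-544/15)² = 295936/225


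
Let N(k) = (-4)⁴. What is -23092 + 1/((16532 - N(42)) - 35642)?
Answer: -447199673/19366 ≈ -23092.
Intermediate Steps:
N(k) = 256
-23092 + 1/((16532 - N(42)) - 35642) = -23092 + 1/((16532 - 1*256) - 35642) = -23092 + 1/((16532 - 256) - 35642) = -23092 + 1/(16276 - 35642) = -23092 + 1/(-19366) = -23092 - 1/19366 = -447199673/19366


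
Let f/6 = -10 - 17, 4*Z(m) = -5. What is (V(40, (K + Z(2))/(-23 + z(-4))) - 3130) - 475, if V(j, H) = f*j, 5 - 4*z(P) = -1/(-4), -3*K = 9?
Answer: -10085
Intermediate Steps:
K = -3 (K = -⅓*9 = -3)
z(P) = 19/16 (z(P) = 5/4 - (-1)/(4*(-4)) = 5/4 - (-1)*(-1)/(4*4) = 5/4 - ¼*¼ = 5/4 - 1/16 = 19/16)
Z(m) = -5/4 (Z(m) = (¼)*(-5) = -5/4)
f = -162 (f = 6*(-10 - 17) = 6*(-27) = -162)
V(j, H) = -162*j
(V(40, (K + Z(2))/(-23 + z(-4))) - 3130) - 475 = (-162*40 - 3130) - 475 = (-6480 - 3130) - 475 = -9610 - 475 = -10085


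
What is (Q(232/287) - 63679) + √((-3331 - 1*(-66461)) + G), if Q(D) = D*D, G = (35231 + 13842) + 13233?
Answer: -5245121727/82369 + 2*√31359 ≈ -63324.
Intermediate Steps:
G = 62306 (G = 49073 + 13233 = 62306)
Q(D) = D²
(Q(232/287) - 63679) + √((-3331 - 1*(-66461)) + G) = ((232/287)² - 63679) + √((-3331 - 1*(-66461)) + 62306) = ((232*(1/287))² - 63679) + √((-3331 + 66461) + 62306) = ((232/287)² - 63679) + √(63130 + 62306) = (53824/82369 - 63679) + √125436 = -5245121727/82369 + 2*√31359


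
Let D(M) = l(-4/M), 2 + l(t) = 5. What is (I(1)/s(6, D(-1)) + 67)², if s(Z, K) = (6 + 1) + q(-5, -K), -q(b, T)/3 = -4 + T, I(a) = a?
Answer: 3523129/784 ≈ 4493.8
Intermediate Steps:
l(t) = 3 (l(t) = -2 + 5 = 3)
D(M) = 3
q(b, T) = 12 - 3*T (q(b, T) = -3*(-4 + T) = 12 - 3*T)
s(Z, K) = 19 + 3*K (s(Z, K) = (6 + 1) + (12 - (-3)*K) = 7 + (12 + 3*K) = 19 + 3*K)
(I(1)/s(6, D(-1)) + 67)² = (1/(19 + 3*3) + 67)² = (1/(19 + 9) + 67)² = (1/28 + 67)² = (1877/28)² = 3523129/784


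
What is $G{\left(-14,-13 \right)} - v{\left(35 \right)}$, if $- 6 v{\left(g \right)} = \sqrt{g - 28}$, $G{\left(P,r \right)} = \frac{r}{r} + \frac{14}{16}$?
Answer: $\frac{15}{8} + \frac{\sqrt{7}}{6} \approx 2.316$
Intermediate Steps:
$G{\left(P,r \right)} = \frac{15}{8}$ ($G{\left(P,r \right)} = 1 + 14 \cdot \frac{1}{16} = 1 + \frac{7}{8} = \frac{15}{8}$)
$v{\left(g \right)} = - \frac{\sqrt{-28 + g}}{6}$ ($v{\left(g \right)} = - \frac{\sqrt{g - 28}}{6} = - \frac{\sqrt{-28 + g}}{6}$)
$G{\left(-14,-13 \right)} - v{\left(35 \right)} = \frac{15}{8} - - \frac{\sqrt{-28 + 35}}{6} = \frac{15}{8} - - \frac{\sqrt{7}}{6} = \frac{15}{8} + \frac{\sqrt{7}}{6}$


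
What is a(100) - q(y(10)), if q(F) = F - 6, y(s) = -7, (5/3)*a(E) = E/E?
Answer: 68/5 ≈ 13.600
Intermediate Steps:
a(E) = ⅗ (a(E) = 3*(E/E)/5 = (⅗)*1 = ⅗)
q(F) = -6 + F
a(100) - q(y(10)) = ⅗ - (-6 - 7) = ⅗ - 1*(-13) = ⅗ + 13 = 68/5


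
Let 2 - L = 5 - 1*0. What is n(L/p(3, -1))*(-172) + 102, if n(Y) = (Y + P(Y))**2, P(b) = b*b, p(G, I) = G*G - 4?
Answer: 57558/625 ≈ 92.093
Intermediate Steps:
p(G, I) = -4 + G**2 (p(G, I) = G**2 - 4 = -4 + G**2)
L = -3 (L = 2 - (5 - 1*0) = 2 - (5 + 0) = 2 - 1*5 = 2 - 5 = -3)
P(b) = b**2
n(Y) = (Y + Y**2)**2
n(L/p(3, -1))*(-172) + 102 = ((-3/(-4 + 3**2))**2*(1 - 3/(-4 + 3**2))**2)*(-172) + 102 = ((-3/(-4 + 9))**2*(1 - 3/(-4 + 9))**2)*(-172) + 102 = ((-3/5)**2*(1 - 3/5)**2)*(-172) + 102 = (9*(2/5)**2/25)*(-172) + 102 = ((9/25)*(4/25))*(-172) + 102 = (36/625)*(-172) + 102 = -6192/625 + 102 = 57558/625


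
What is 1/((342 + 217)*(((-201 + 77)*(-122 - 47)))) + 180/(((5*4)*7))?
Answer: 105429643/82000828 ≈ 1.2857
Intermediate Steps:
1/((342 + 217)*(((-201 + 77)*(-122 - 47)))) + 180/(((5*4)*7)) = 1/(559*((-124*(-169)))) + 180/((20*7)) = (1/559)/20956 + 180/140 = (1/559)*(1/20956) + 180*(1/140) = 1/11714404 + 9/7 = 105429643/82000828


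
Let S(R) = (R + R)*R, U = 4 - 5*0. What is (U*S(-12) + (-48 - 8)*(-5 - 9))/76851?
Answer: 1936/76851 ≈ 0.025192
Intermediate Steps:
U = 4 (U = 4 + 0 = 4)
S(R) = 2*R**2 (S(R) = (2*R)*R = 2*R**2)
(U*S(-12) + (-48 - 8)*(-5 - 9))/76851 = (4*(2*(-12)**2) + (-48 - 8)*(-5 - 9))/76851 = (4*(2*144) - 56*(-14))*(1/76851) = (4*288 + 784)*(1/76851) = (1152 + 784)*(1/76851) = 1936*(1/76851) = 1936/76851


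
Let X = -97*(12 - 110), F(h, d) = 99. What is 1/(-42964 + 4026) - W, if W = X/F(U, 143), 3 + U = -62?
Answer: -370144727/3854862 ≈ -96.020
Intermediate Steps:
U = -65 (U = -3 - 62 = -65)
X = 9506 (X = -97*(-98) = 9506)
W = 9506/99 ≈ 96.020
1/(-42964 + 4026) - W = 1/(-42964 + 4026) - 1*9506/99 = 1/(-38938) - 9506/99 = -1/38938 - 9506/99 = -370144727/3854862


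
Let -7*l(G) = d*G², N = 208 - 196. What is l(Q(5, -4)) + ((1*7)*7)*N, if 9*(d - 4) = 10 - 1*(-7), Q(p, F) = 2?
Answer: 36832/63 ≈ 584.63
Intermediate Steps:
d = 53/9 (d = 4 + (10 - 1*(-7))/9 = 4 + (10 + 7)/9 = 4 + (⅑)*17 = 4 + 17/9 = 53/9 ≈ 5.8889)
N = 12
l(G) = -53*G²/63
l(Q(5, -4)) + ((1*7)*7)*N = -53/63*2² + ((1*7)*7)*12 = -53/63*4 + (7*7)*12 = -212/63 + 49*12 = -212/63 + 588 = 36832/63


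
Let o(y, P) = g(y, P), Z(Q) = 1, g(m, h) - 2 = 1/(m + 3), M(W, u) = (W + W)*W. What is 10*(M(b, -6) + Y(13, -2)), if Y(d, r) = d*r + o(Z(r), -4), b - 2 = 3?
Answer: 525/2 ≈ 262.50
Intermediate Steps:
b = 5 (b = 2 + 3 = 5)
M(W, u) = 2*W² (M(W, u) = (2*W)*W = 2*W²)
g(m, h) = 2 + 1/(3 + m) (g(m, h) = 2 + 1/(m + 3) = 2 + 1/(3 + m))
o(y, P) = (7 + 2*y)/(3 + y)
Y(d, r) = 9/4 + d*r (Y(d, r) = d*r + (7 + 2*1)/(3 + 1) = d*r + (7 + 2)/4 = d*r + (¼)*9 = d*r + 9/4 = 9/4 + d*r)
10*(M(b, -6) + Y(13, -2)) = 10*(2*5² + (9/4 + 13*(-2))) = 10*(2*25 + (9/4 - 26)) = 10*(50 - 95/4) = 10*(105/4) = 525/2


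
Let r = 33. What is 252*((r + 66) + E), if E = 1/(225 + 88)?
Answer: 7808976/313 ≈ 24949.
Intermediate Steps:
E = 1/313 ≈ 0.0031949
252*((r + 66) + E) = 252*((33 + 66) + 1/313) = 252*(99 + 1/313) = 252*(30988/313) = 7808976/313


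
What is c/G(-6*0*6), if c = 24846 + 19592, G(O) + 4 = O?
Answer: -22219/2 ≈ -11110.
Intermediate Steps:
G(O) = -4 + O
c = 44438
c/G(-6*0*6) = 44438/(-4 - 6*0*6) = 44438/(-4 + 0*6) = 44438/(-4 + 0) = 44438/(-4) = 44438*(-1/4) = -22219/2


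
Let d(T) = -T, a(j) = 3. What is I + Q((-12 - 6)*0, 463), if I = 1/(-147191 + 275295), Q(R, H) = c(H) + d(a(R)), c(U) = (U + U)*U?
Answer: 54922668441/128104 ≈ 4.2874e+5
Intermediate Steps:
c(U) = 2*U² (c(U) = (2*U)*U = 2*U²)
Q(R, H) = -3 + 2*H² (Q(R, H) = 2*H² - 1*3 = 2*H² - 3 = -3 + 2*H²)
I = 1/128104 ≈ 7.8062e-6
I + Q((-12 - 6)*0, 463) = 1/128104 + (-3 + 2*463²) = 1/128104 + (-3 + 2*214369) = 1/128104 + (-3 + 428738) = 1/128104 + 428735 = 54922668441/128104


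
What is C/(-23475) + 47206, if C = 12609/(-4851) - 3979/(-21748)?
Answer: 12990052115690467/275177987700 ≈ 47206.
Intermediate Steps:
C = -28324267/11722172 (C = 12609*(-1/4851) - 3979*(-1/21748) = -1401/539 + 3979/21748 = -28324267/11722172 ≈ -2.4163)
C/(-23475) + 47206 = -28324267/11722172/(-23475) + 47206 = -28324267/11722172*(-1/23475) + 47206 = 28324267/275177987700 + 47206 = 12990052115690467/275177987700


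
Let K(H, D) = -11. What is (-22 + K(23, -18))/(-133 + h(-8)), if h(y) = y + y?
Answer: 33/149 ≈ 0.22148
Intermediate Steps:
h(y) = 2*y
(-22 + K(23, -18))/(-133 + h(-8)) = (-22 - 11)/(-133 + 2*(-8)) = -33/(-133 - 16) = -33/(-149) = -33*(-1/149) = 33/149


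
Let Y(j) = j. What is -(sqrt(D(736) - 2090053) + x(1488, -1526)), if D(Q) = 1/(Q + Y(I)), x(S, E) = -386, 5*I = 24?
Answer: 386 - 3*I*sqrt(796520126698)/1852 ≈ 386.0 - 1445.7*I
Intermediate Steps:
I = 24/5 (I = (1/5)*24 = 24/5 ≈ 4.8000)
D(Q) = 1/(24/5 + Q) (D(Q) = 1/(Q + 24/5) = 1/(24/5 + Q))
-(sqrt(D(736) - 2090053) + x(1488, -1526)) = -(sqrt(5/(24 + 5*736) - 2090053) - 386) = -(sqrt(5/(24 + 3680) - 2090053) - 386) = -(sqrt(5/3704 - 2090053) - 386) = -(sqrt(-7741556307/3704) - 386) = -(3*I*sqrt(796520126698)/1852 - 386) = -(-386 + 3*I*sqrt(796520126698)/1852) = 386 - 3*I*sqrt(796520126698)/1852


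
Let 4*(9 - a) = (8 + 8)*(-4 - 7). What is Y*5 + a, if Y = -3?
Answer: 38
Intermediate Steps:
a = 53 (a = 9 - (8 + 8)*(-4 - 7)/4 = 9 - 4*(-11) = 9 - 1/4*(-176) = 9 + 44 = 53)
Y*5 + a = -3*5 + 53 = -15 + 53 = 38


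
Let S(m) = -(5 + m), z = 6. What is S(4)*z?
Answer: -54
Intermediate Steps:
S(m) = -5 - m
S(4)*z = (-5 - 1*4)*6 = (-5 - 4)*6 = -9*6 = -54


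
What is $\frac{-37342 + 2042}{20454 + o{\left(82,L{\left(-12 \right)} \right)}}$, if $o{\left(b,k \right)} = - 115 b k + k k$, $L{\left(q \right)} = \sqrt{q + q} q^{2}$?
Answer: $- \frac{3530 i}{- 47721 i + 271584 \sqrt{6}} \approx 0.0003787 - 0.0052792 i$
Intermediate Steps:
$L{\left(q \right)} = \sqrt{2} q^{\frac{5}{2}}$ ($L{\left(q \right)} = \sqrt{2 q} q^{2} = \sqrt{2} \sqrt{q} q^{2} = \sqrt{2} q^{\frac{5}{2}}$)
$o{\left(b,k \right)} = k^{2} - 115 b k$ ($o{\left(b,k \right)} = - 115 b k + k^{2} = k^{2} - 115 b k$)
$\frac{-37342 + 2042}{20454 + o{\left(82,L{\left(-12 \right)} \right)}} = \frac{-37342 + 2042}{20454 + \sqrt{2} \left(-12\right)^{\frac{5}{2}} \left(\sqrt{2} \left(-12\right)^{\frac{5}{2}} - 9430\right)} = - \frac{35300}{20454 + \sqrt{2} \cdot 288 i \sqrt{3} \left(\sqrt{2} \cdot 288 i \sqrt{3} - 9430\right)} = - \frac{35300}{20454 + 288 i \sqrt{6} \left(288 i \sqrt{6} - 9430\right)} = - \frac{35300}{20454 + 288 i \sqrt{6} \left(-9430 + 288 i \sqrt{6}\right)}$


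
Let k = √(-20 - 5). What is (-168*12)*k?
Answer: -10080*I ≈ -10080.0*I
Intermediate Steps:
k = 5*I (k = √(-25) = 5*I ≈ 5.0*I)
(-168*12)*k = (-168*12)*(5*I) = -10080*I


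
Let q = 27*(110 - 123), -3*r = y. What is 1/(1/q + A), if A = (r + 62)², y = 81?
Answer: 351/429974 ≈ 0.00081633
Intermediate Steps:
r = -27 (r = -⅓*81 = -27)
q = -351 (q = 27*(-13) = -351)
A = 1225 (A = (-27 + 62)² = 35² = 1225)
1/(1/q + A) = 1/(1/(-351) + 1225) = 1/(-1/351 + 1225) = 1/(429974/351) = 351/429974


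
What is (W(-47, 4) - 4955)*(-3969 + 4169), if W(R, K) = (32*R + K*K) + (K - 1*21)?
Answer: -1292000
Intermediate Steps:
W(R, K) = -21 + K + K² + 32*R (W(R, K) = (32*R + K²) + (K - 21) = (K² + 32*R) + (-21 + K) = -21 + K + K² + 32*R)
(W(-47, 4) - 4955)*(-3969 + 4169) = ((-21 + 4 + 4² + 32*(-47)) - 4955)*(-3969 + 4169) = ((-21 + 4 + 16 - 1504) - 4955)*200 = (-1505 - 4955)*200 = -6460*200 = -1292000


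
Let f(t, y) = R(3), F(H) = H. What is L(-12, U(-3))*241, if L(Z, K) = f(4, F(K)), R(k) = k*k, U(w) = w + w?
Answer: 2169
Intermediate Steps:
U(w) = 2*w
R(k) = k**2
f(t, y) = 9 (f(t, y) = 3**2 = 9)
L(Z, K) = 9
L(-12, U(-3))*241 = 9*241 = 2169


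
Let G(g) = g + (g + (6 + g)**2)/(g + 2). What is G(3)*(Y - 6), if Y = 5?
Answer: -99/5 ≈ -19.800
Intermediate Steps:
G(g) = g + (g + (6 + g)**2)/(2 + g)
G(3)*(Y - 6) = ((36 + 2*3**2 + 15*3)/(2 + 3))*(5 - 6) = ((36 + 2*9 + 45)/5)*(-1) = ((36 + 18 + 45)/5)*(-1) = ((1/5)*99)*(-1) = (99/5)*(-1) = -99/5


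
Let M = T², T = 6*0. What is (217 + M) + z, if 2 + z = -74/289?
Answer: 62061/289 ≈ 214.74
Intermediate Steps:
z = -652/289 (z = -2 - 74/289 = -652/289 ≈ -2.2561)
T = 0
M = 0 (M = 0² = 0)
(217 + M) + z = (217 + 0) - 652/289 = 217 - 652/289 = 62061/289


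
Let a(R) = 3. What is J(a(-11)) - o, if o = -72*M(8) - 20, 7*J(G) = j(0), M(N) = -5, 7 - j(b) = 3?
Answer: -2376/7 ≈ -339.43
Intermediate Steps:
j(b) = 4 (j(b) = 7 - 1*3 = 7 - 3 = 4)
J(G) = 4/7 (J(G) = (⅐)*4 = 4/7)
o = 340 (o = -72*(-5) - 20 = 360 - 20 = 340)
J(a(-11)) - o = 4/7 - 1*340 = 4/7 - 340 = -2376/7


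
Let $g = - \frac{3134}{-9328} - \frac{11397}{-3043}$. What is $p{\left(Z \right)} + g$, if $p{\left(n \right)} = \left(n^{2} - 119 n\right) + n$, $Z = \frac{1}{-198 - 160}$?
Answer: $\frac{11205774421}{2540466808} \approx 4.4109$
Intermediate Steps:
$Z = - \frac{1}{358}$ ($Z = \frac{1}{-358} = - \frac{1}{358} \approx -0.0027933$)
$g = \frac{57923989}{14192552}$ ($g = \left(-3134\right) \left(- \frac{1}{9328}\right) - - \frac{11397}{3043} = \frac{1567}{4664} + \frac{11397}{3043} = \frac{57923989}{14192552} \approx 4.0813$)
$p{\left(n \right)} = n^{2} - 118 n$
$p{\left(Z \right)} + g = - \frac{-118 - \frac{1}{358}}{358} + \frac{57923989}{14192552} = \left(- \frac{1}{358}\right) \left(- \frac{42245}{358}\right) + \frac{57923989}{14192552} = \frac{42245}{128164} + \frac{57923989}{14192552} = \frac{11205774421}{2540466808}$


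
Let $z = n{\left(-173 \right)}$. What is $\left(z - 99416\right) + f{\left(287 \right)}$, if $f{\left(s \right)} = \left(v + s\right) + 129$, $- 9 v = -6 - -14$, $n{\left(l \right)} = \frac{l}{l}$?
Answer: $- \frac{890999}{9} \approx -99000.0$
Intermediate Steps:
$n{\left(l \right)} = 1$
$v = - \frac{8}{9}$ ($v = - \frac{-6 - -14}{9} = - \frac{-6 + 14}{9} = \left(- \frac{1}{9}\right) 8 = - \frac{8}{9} \approx -0.88889$)
$z = 1$
$f{\left(s \right)} = \frac{1153}{9} + s$ ($f{\left(s \right)} = \left(- \frac{8}{9} + s\right) + 129 = \frac{1153}{9} + s$)
$\left(z - 99416\right) + f{\left(287 \right)} = \left(1 - 99416\right) + \left(\frac{1153}{9} + 287\right) = -99415 + \frac{3736}{9} = - \frac{890999}{9}$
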